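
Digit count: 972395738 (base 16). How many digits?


972395738 in base 16 = 39F594DA
Number of digits = 8

8 digits (base 16)


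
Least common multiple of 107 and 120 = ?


GCD(107, 120) = 1
LCM = 107*120/1 = 12840/1 = 12840

LCM = 12840


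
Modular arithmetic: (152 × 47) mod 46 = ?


152 × 47 = 7144
7144 mod 46 = 14


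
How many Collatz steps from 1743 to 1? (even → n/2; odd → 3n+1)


1743 → 5230 → 2615 → 7846 → 3923 → 11770 → 5885 → 17656 → 8828 → 4414 → 2207 → 6622 → 3311 → 9934 → 4967 → 14902 → 7451 → 22354 → 11177 → 33532 → 16766 → 8383 → 25150 → 12575 → 37726 → 18863 → 56590 → 28295 → 84886 → 42443 → 127330 → 63665 → 190996 → 95498 → 47749 → 143248 → 71624 → 35812 → 17906 → 8953 → 26860 → 13430 → 6715 → 20146 → 10073 → 30220 → 15110 → 7555 → 22666 → 11333 → 34000 → 17000 → 8500 → 4250 → 2125 → 6376 → 3188 → 1594 → 797 → 2392 → 1196 → 598 → 299 → 898 → 449 → 1348 → 674 → 337 → 1012 → 506 → 253 → 760 → 380 → 190 → 95 → 286 → 143 → 430 → 215 → 646 → 323 → 970 → 485 → 1456 → 728 → 364 → 182 → 91 → 274 → 137 → 412 → 206 → 103 → 310 → 155 → 466 → 233 → 700 → 350 → 175 → 526 → 263 → 790 → 395 → 1186 → 593 → 1780 → 890 → 445 → 1336 → 668 → 334 → 167 → 502 → 251 → 754 → 377 → 1132 → 566 → 283 → 850 → 425 → 1276 → 638 → 319 → 958 → 479 → 1438 → 719 → 2158 → 1079 → 3238 → 1619 → 4858 → 2429 → 7288 → 3644 → 1822 → 911 → 2734 → 1367 → 4102 → 2051 → 6154 → 3077 → 9232 → 4616 → 2308 → 1154 → 577 → 1732 → 866 → 433 → 1300 → 650 → 325 → 976 → 488 → 244 → 122 → 61 → 184 → 92 → 46 → 23 → 70 → 35 → 106 → 53 → 160 → 80 → 40 → 20 → 10 → 5 → 16 → 8 → 4 → 2 → 1
Total steps = 179

179 steps


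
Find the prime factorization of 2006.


2006 / 2 = 1003
1003 / 17 = 59
59 / 59 = 1
2006 = 2 × 17 × 59


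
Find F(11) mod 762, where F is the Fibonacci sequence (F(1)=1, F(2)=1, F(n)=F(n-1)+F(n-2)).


F(k) mod 762 for k=1..11:
1, 1, 2, 3, 5, 8, 13, 21, 34, 55, 89
F(11) mod 762 = 89


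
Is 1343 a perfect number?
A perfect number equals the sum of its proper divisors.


Proper divisors of 1343: 1, 17, 79
Sum = 1 + 17 + 79 = 97

No, 1343 is not perfect (97 ≠ 1343)


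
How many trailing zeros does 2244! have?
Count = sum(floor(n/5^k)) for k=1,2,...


floor(2244/5) = 448
floor(2244/25) = 89
floor(2244/125) = 17
floor(2244/625) = 3
Total = 557

557 trailing zeros


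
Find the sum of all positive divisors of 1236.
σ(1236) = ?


Divisors of 1236: 1, 2, 3, 4, 6, 12, 103, 206, 309, 412, 618, 1236
Sum = 1 + 2 + 3 + 4 + 6 + 12 + 103 + 206 + 309 + 412 + 618 + 1236 = 2912

σ(1236) = 2912


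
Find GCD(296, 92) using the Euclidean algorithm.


296 = 3 * 92 + 20
92 = 4 * 20 + 12
20 = 1 * 12 + 8
12 = 1 * 8 + 4
8 = 2 * 4 + 0
GCD = 4


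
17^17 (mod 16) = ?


17^1 mod 16 = 1
17^2 mod 16 = 1
17^3 mod 16 = 1
17^4 mod 16 = 1
17^5 mod 16 = 1
17^6 mod 16 = 1
17^7 mod 16 = 1
17^8 mod 16 = 1
17^9 mod 16 = 1
17^10 mod 16 = 1
17^11 mod 16 = 1
17^12 mod 16 = 1
17^13 mod 16 = 1
17^14 mod 16 = 1
17^15 mod 16 = 1
17^16 mod 16 = 1
17^17 mod 16 = 1


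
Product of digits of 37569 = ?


3 × 7 × 5 × 6 × 9 = 5670


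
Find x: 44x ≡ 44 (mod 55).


GCD(44, 55) = 11 divides 44
Divide: 4x ≡ 4 (mod 5)
x ≡ 1 (mod 5)


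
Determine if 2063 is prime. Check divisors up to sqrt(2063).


Check divisors up to sqrt(2063) = 45.4203
No divisors found.
2063 is prime.

Yes, 2063 is prime


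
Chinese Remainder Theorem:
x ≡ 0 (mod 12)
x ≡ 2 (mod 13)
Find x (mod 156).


M = 12*13 = 156
M1 = M/12 = 13, M2 = M/13 = 12
M1^(-1) mod 12 = 1, M2^(-1) mod 13 = 12
x = 0*13*1 + 2*12*12 = 288
288 mod 156 = 132
Check: 132 mod 12 = 0 ✓, 132 mod 13 = 2 ✓

x ≡ 132 (mod 156)


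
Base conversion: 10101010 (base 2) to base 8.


10101010 (base 2) = 170 (decimal)
170 (decimal) = 252 (base 8)


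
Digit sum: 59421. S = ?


5 + 9 + 4 + 2 + 1 = 21


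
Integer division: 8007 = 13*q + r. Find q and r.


8007 = 13 * 615 + 12
Check: 7995 + 12 = 8007

q = 615, r = 12


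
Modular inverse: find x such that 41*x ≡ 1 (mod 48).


Use the extended Euclidean algorithm on (48, 41); each row r = 48*s + 41*t:
r=48, s=1, t=0
r=41, s=0, t=1
q=1: r=7, s=1, t=-1   [48*(1) + 41*(-1) = 7]
q=5: r=6, s=-5, t=6   [48*(-5) + 41*(6) = 6]
q=1: r=1, s=6, t=-7   [48*(6) + 41*(-7) = 1]
q=6: r=0, s=-41, t=48   [48*(-41) + 41*(48) = 0]
GCD = 1 with t = -7, so 41*(-7) ≡ 1 (mod 48)
Inverse = -7 mod 48 = 41
Check: 41 * 41 = 1681 ≡ 1 (mod 48)

41^(-1) ≡ 41 (mod 48)


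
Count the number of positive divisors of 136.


136 = 2^3 × 17^1
d(136) = (3+1) × (1+1) = 8

8 divisors


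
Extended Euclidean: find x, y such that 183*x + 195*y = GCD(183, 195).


Tabular extended Euclidean (each row: r = 183*s + 195*t):
r=183, s=1, t=0
r=195, s=0, t=1
q=0: r=183, s=1, t=0   [183*(1) + 195*(0) = 183]
q=1: r=12, s=-1, t=1   [183*(-1) + 195*(1) = 12]
q=15: r=3, s=16, t=-15   [183*(16) + 195*(-15) = 3]
q=4: r=0, s=-65, t=61   [183*(-65) + 195*(61) = 0]
GCD = 3; from the row with r=3: x=16, y=-15
Check: 183*(16) + 195*(-15) = 2928 - 2925 = 3

GCD = 3, x = 16, y = -15


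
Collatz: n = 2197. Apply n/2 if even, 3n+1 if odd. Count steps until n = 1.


2197 → 6592 → 3296 → 1648 → 824 → 412 → 206 → 103 → 310 → 155 → 466 → 233 → 700 → 350 → 175 → 526 → 263 → 790 → 395 → 1186 → 593 → 1780 → 890 → 445 → 1336 → 668 → 334 → 167 → 502 → 251 → 754 → 377 → 1132 → 566 → 283 → 850 → 425 → 1276 → 638 → 319 → 958 → 479 → 1438 → 719 → 2158 → 1079 → 3238 → 1619 → 4858 → 2429 → 7288 → 3644 → 1822 → 911 → 2734 → 1367 → 4102 → 2051 → 6154 → 3077 → 9232 → 4616 → 2308 → 1154 → 577 → 1732 → 866 → 433 → 1300 → 650 → 325 → 976 → 488 → 244 → 122 → 61 → 184 → 92 → 46 → 23 → 70 → 35 → 106 → 53 → 160 → 80 → 40 → 20 → 10 → 5 → 16 → 8 → 4 → 2 → 1
Total steps = 94

94 steps


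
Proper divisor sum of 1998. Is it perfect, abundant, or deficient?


Proper divisors: 1, 2, 3, 6, 9, 18, 27, 37, 54, 74, 111, 222, 333, 666, 999
Sum = 1 + 2 + 3 + 6 + 9 + 18 + 27 + 37 + 54 + 74 + 111 + 222 + 333 + 666 + 999 = 2562
2562 > 1998 → abundant

s(1998) = 2562 (abundant)


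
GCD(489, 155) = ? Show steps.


489 = 3 * 155 + 24
155 = 6 * 24 + 11
24 = 2 * 11 + 2
11 = 5 * 2 + 1
2 = 2 * 1 + 0
GCD = 1


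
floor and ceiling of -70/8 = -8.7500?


-70/8 = -8.7500
floor = -9
ceil = -8

floor = -9, ceil = -8


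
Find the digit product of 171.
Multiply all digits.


1 × 7 × 1 = 7


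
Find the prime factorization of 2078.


2078 / 2 = 1039
1039 / 1039 = 1
2078 = 2 × 1039


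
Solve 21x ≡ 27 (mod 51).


GCD(21, 51) = 3 divides 27
Divide: 7x ≡ 9 (mod 17)
x ≡ 11 (mod 17)


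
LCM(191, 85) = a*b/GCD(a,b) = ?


GCD(191, 85) = 1
LCM = 191*85/1 = 16235/1 = 16235

LCM = 16235


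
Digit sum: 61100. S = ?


6 + 1 + 1 + 0 + 0 = 8


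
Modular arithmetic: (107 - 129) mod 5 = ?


107 - 129 = -22
-22 mod 5 = 3


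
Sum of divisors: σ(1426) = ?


Divisors of 1426: 1, 2, 23, 31, 46, 62, 713, 1426
Sum = 1 + 2 + 23 + 31 + 46 + 62 + 713 + 1426 = 2304

σ(1426) = 2304


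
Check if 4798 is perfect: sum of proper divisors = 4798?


Proper divisors of 4798: 1, 2, 2399
Sum = 1 + 2 + 2399 = 2402

No, 4798 is not perfect (2402 ≠ 4798)


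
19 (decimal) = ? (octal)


19 (base 10) = 19 (decimal)
19 (decimal) = 23 (base 8)


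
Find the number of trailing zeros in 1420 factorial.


floor(1420/5) = 284
floor(1420/25) = 56
floor(1420/125) = 11
floor(1420/625) = 2
Total = 353

353 trailing zeros


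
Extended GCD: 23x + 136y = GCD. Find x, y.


Tabular extended Euclidean (each row: r = 23*s + 136*t):
r=23, s=1, t=0
r=136, s=0, t=1
q=0: r=23, s=1, t=0   [23*(1) + 136*(0) = 23]
q=5: r=21, s=-5, t=1   [23*(-5) + 136*(1) = 21]
q=1: r=2, s=6, t=-1   [23*(6) + 136*(-1) = 2]
q=10: r=1, s=-65, t=11   [23*(-65) + 136*(11) = 1]
q=2: r=0, s=136, t=-23   [23*(136) + 136*(-23) = 0]
GCD = 1; from the row with r=1: x=-65, y=11
Check: 23*(-65) + 136*(11) = -1495 + 1496 = 1

GCD = 1, x = -65, y = 11


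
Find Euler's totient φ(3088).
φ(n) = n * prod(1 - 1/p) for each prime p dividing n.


3088 = 2^4 × 193
Prime factors: 2, 193
φ(3088) = 3088 × (1-1/2) × (1-1/193)
= 3088 × 1/2 × 192/193 = 1536

φ(3088) = 1536


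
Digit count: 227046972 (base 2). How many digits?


227046972 in base 2 = 1101100010000111011000111100
Number of digits = 28

28 digits (base 2)


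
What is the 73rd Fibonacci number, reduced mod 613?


F(k) mod 613 for k=1..73:
1, 1, 2, 3, 5, 8, 13, 21, 34, 55, 89, 144, 233, 377, 610, 374, 371, 132, 503, 22, 525, 547, 459, 393, 239, 19, 258, 277, 535, 199, 121, 320, 441, 148, 589, 124, 100, 224, 324, 548, 259, 194, 453, 34, 487, 521, 395, 303, 85, 388, 473, 248, 108, 356, 464, 207, 58, 265, 323, 588, 298, 273, 571, 231, 189, 420, 609, 416, 412, 215, 14, 229, 243
F(73) mod 613 = 243


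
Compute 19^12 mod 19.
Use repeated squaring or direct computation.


19^1 mod 19 = 0
19^2 mod 19 = 0
19^3 mod 19 = 0
19^4 mod 19 = 0
19^5 mod 19 = 0
19^6 mod 19 = 0
19^7 mod 19 = 0
19^8 mod 19 = 0
19^9 mod 19 = 0
19^10 mod 19 = 0
19^11 mod 19 = 0
19^12 mod 19 = 0


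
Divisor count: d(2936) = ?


2936 = 2^3 × 367^1
d(2936) = (3+1) × (1+1) = 8

8 divisors


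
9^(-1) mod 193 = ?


Use the extended Euclidean algorithm on (193, 9); each row r = 193*s + 9*t:
r=193, s=1, t=0
r=9, s=0, t=1
q=21: r=4, s=1, t=-21   [193*(1) + 9*(-21) = 4]
q=2: r=1, s=-2, t=43   [193*(-2) + 9*(43) = 1]
q=4: r=0, s=9, t=-193   [193*(9) + 9*(-193) = 0]
GCD = 1 with t = 43, so 9*(43) ≡ 1 (mod 193)
Inverse = 43 mod 193 = 43
Check: 9 * 43 = 387 ≡ 1 (mod 193)

9^(-1) ≡ 43 (mod 193)


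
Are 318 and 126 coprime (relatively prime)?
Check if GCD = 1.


Euclidean algorithm:
318 = 2 * 126 + 66
126 = 1 * 66 + 60
66 = 1 * 60 + 6
60 = 10 * 6 + 0
GCD(318, 126) = 6

No, not coprime (GCD = 6)


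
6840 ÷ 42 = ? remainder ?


6840 = 42 * 162 + 36
Check: 6804 + 36 = 6840

q = 162, r = 36


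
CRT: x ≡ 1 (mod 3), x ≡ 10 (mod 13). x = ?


M = 3*13 = 39
M1 = M/3 = 13, M2 = M/13 = 3
M1^(-1) mod 3 = 1, M2^(-1) mod 13 = 9
x = 1*13*1 + 10*3*9 = 283
283 mod 39 = 10
Check: 10 mod 3 = 1 ✓, 10 mod 13 = 10 ✓

x ≡ 10 (mod 39)


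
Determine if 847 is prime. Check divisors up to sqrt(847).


847 / 7 = 121 (exact division)
847 is NOT prime.

No, 847 is not prime


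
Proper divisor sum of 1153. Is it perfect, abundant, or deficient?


Proper divisors: 1
Sum = 1 = 1
1 < 1153 → deficient

s(1153) = 1 (deficient)


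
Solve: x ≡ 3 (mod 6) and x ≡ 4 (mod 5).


M = 6*5 = 30
M1 = M/6 = 5, M2 = M/5 = 6
M1^(-1) mod 6 = 5, M2^(-1) mod 5 = 1
x = 3*5*5 + 4*6*1 = 99
99 mod 30 = 9
Check: 9 mod 6 = 3 ✓, 9 mod 5 = 4 ✓

x ≡ 9 (mod 30)


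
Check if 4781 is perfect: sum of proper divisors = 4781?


Proper divisors of 4781: 1, 7, 683
Sum = 1 + 7 + 683 = 691

No, 4781 is not perfect (691 ≠ 4781)


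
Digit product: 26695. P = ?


2 × 6 × 6 × 9 × 5 = 3240


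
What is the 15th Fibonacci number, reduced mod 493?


F(k) mod 493 for k=1..15:
1, 1, 2, 3, 5, 8, 13, 21, 34, 55, 89, 144, 233, 377, 117
F(15) mod 493 = 117


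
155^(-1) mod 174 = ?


Use the extended Euclidean algorithm on (174, 155); each row r = 174*s + 155*t:
r=174, s=1, t=0
r=155, s=0, t=1
q=1: r=19, s=1, t=-1   [174*(1) + 155*(-1) = 19]
q=8: r=3, s=-8, t=9   [174*(-8) + 155*(9) = 3]
q=6: r=1, s=49, t=-55   [174*(49) + 155*(-55) = 1]
q=3: r=0, s=-155, t=174   [174*(-155) + 155*(174) = 0]
GCD = 1 with t = -55, so 155*(-55) ≡ 1 (mod 174)
Inverse = -55 mod 174 = 119
Check: 155 * 119 = 18445 ≡ 1 (mod 174)

155^(-1) ≡ 119 (mod 174)


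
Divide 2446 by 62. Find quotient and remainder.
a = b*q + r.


2446 = 62 * 39 + 28
Check: 2418 + 28 = 2446

q = 39, r = 28


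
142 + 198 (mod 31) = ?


142 + 198 = 340
340 mod 31 = 30


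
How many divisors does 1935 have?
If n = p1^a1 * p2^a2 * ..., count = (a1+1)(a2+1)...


1935 = 3^2 × 5^1 × 43^1
d(1935) = (2+1) × (1+1) × (1+1) = 12

12 divisors


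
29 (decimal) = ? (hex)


29 (base 10) = 29 (decimal)
29 (decimal) = 1D (base 16)


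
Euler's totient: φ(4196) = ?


4196 = 2^2 × 1049
Prime factors: 2, 1049
φ(4196) = 4196 × (1-1/2) × (1-1/1049)
= 4196 × 1/2 × 1048/1049 = 2096

φ(4196) = 2096


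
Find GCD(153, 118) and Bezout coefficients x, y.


Tabular extended Euclidean (each row: r = 153*s + 118*t):
r=153, s=1, t=0
r=118, s=0, t=1
q=1: r=35, s=1, t=-1   [153*(1) + 118*(-1) = 35]
q=3: r=13, s=-3, t=4   [153*(-3) + 118*(4) = 13]
q=2: r=9, s=7, t=-9   [153*(7) + 118*(-9) = 9]
q=1: r=4, s=-10, t=13   [153*(-10) + 118*(13) = 4]
q=2: r=1, s=27, t=-35   [153*(27) + 118*(-35) = 1]
q=4: r=0, s=-118, t=153   [153*(-118) + 118*(153) = 0]
GCD = 1; from the row with r=1: x=27, y=-35
Check: 153*(27) + 118*(-35) = 4131 - 4130 = 1

GCD = 1, x = 27, y = -35


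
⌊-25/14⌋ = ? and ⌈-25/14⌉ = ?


-25/14 = -1.7857
floor = -2
ceil = -1

floor = -2, ceil = -1


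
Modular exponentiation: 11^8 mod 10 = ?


11^1 mod 10 = 1
11^2 mod 10 = 1
11^3 mod 10 = 1
11^4 mod 10 = 1
11^5 mod 10 = 1
11^6 mod 10 = 1
11^7 mod 10 = 1
11^8 mod 10 = 1


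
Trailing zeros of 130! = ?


floor(130/5) = 26
floor(130/25) = 5
floor(130/125) = 1
Total = 32

32 trailing zeros


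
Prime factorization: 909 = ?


909 / 3 = 303
303 / 3 = 101
101 / 101 = 1
909 = 3^2 × 101


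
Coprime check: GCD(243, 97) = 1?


Euclidean algorithm:
243 = 2 * 97 + 49
97 = 1 * 49 + 48
49 = 1 * 48 + 1
48 = 48 * 1 + 0
GCD(243, 97) = 1

Yes, coprime (GCD = 1)


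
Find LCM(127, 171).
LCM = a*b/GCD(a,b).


GCD(127, 171) = 1
LCM = 127*171/1 = 21717/1 = 21717

LCM = 21717


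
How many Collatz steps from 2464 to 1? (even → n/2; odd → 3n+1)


2464 → 1232 → 616 → 308 → 154 → 77 → 232 → 116 → 58 → 29 → 88 → 44 → 22 → 11 → 34 → 17 → 52 → 26 → 13 → 40 → 20 → 10 → 5 → 16 → 8 → 4 → 2 → 1
Total steps = 27

27 steps


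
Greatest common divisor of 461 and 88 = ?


461 = 5 * 88 + 21
88 = 4 * 21 + 4
21 = 5 * 4 + 1
4 = 4 * 1 + 0
GCD = 1


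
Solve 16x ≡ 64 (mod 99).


GCD(16, 99) = 1, unique solution
a^(-1) mod 99 = 31
x = 31 * 64 mod 99 = 4

x ≡ 4 (mod 99)


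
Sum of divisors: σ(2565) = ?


Divisors of 2565: 1, 3, 5, 9, 15, 19, 27, 45, 57, 95, 135, 171, 285, 513, 855, 2565
Sum = 1 + 3 + 5 + 9 + 15 + 19 + 27 + 45 + 57 + 95 + 135 + 171 + 285 + 513 + 855 + 2565 = 4800

σ(2565) = 4800


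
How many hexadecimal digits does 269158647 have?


269158647 in base 16 = 100B08F7
Number of digits = 8

8 digits (base 16)


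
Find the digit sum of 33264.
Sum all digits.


3 + 3 + 2 + 6 + 4 = 18


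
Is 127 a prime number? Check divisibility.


Check divisors up to sqrt(127) = 11.2694
No divisors found.
127 is prime.

Yes, 127 is prime


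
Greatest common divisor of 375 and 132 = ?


375 = 2 * 132 + 111
132 = 1 * 111 + 21
111 = 5 * 21 + 6
21 = 3 * 6 + 3
6 = 2 * 3 + 0
GCD = 3


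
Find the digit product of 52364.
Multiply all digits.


5 × 2 × 3 × 6 × 4 = 720


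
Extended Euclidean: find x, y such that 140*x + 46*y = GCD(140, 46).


Tabular extended Euclidean (each row: r = 140*s + 46*t):
r=140, s=1, t=0
r=46, s=0, t=1
q=3: r=2, s=1, t=-3   [140*(1) + 46*(-3) = 2]
q=23: r=0, s=-23, t=70   [140*(-23) + 46*(70) = 0]
GCD = 2; from the row with r=2: x=1, y=-3
Check: 140*(1) + 46*(-3) = 140 - 138 = 2

GCD = 2, x = 1, y = -3


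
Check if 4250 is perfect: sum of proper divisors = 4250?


Proper divisors of 4250: 1, 2, 5, 10, 17, 25, 34, 50, 85, 125, 170, 250, 425, 850, 2125
Sum = 1 + 2 + 5 + 10 + 17 + 25 + 34 + 50 + 85 + 125 + 170 + 250 + 425 + 850 + 2125 = 4174

No, 4250 is not perfect (4174 ≠ 4250)


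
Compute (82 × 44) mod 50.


82 × 44 = 3608
3608 mod 50 = 8


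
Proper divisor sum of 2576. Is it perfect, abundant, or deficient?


Proper divisors: 1, 2, 4, 7, 8, 14, 16, 23, 28, 46, 56, 92, 112, 161, 184, 322, 368, 644, 1288
Sum = 1 + 2 + 4 + 7 + 8 + 14 + 16 + 23 + 28 + 46 + 56 + 92 + 112 + 161 + 184 + 322 + 368 + 644 + 1288 = 3376
3376 > 2576 → abundant

s(2576) = 3376 (abundant)


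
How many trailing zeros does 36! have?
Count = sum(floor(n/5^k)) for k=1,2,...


floor(36/5) = 7
floor(36/25) = 1
Total = 8

8 trailing zeros


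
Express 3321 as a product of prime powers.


3321 / 3 = 1107
1107 / 3 = 369
369 / 3 = 123
123 / 3 = 41
41 / 41 = 1
3321 = 3^4 × 41


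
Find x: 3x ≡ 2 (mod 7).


GCD(3, 7) = 1, unique solution
a^(-1) mod 7 = 5
x = 5 * 2 mod 7 = 3

x ≡ 3 (mod 7)


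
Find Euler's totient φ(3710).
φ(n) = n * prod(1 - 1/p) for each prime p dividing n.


3710 = 2 × 5 × 7 × 53
Prime factors: 2, 5, 7, 53
φ(3710) = 3710 × (1-1/2) × (1-1/5) × (1-1/7) × (1-1/53)
= 3710 × 1/2 × 4/5 × 6/7 × 52/53 = 1248

φ(3710) = 1248


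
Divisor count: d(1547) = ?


1547 = 7^1 × 13^1 × 17^1
d(1547) = (1+1) × (1+1) × (1+1) = 8

8 divisors


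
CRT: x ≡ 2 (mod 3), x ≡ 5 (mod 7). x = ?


M = 3*7 = 21
M1 = M/3 = 7, M2 = M/7 = 3
M1^(-1) mod 3 = 1, M2^(-1) mod 7 = 5
x = 2*7*1 + 5*3*5 = 89
89 mod 21 = 5
Check: 5 mod 3 = 2 ✓, 5 mod 7 = 5 ✓

x ≡ 5 (mod 21)


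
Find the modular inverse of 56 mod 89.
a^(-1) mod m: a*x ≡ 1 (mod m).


Use the extended Euclidean algorithm on (89, 56); each row r = 89*s + 56*t:
r=89, s=1, t=0
r=56, s=0, t=1
q=1: r=33, s=1, t=-1   [89*(1) + 56*(-1) = 33]
q=1: r=23, s=-1, t=2   [89*(-1) + 56*(2) = 23]
q=1: r=10, s=2, t=-3   [89*(2) + 56*(-3) = 10]
q=2: r=3, s=-5, t=8   [89*(-5) + 56*(8) = 3]
q=3: r=1, s=17, t=-27   [89*(17) + 56*(-27) = 1]
q=3: r=0, s=-56, t=89   [89*(-56) + 56*(89) = 0]
GCD = 1 with t = -27, so 56*(-27) ≡ 1 (mod 89)
Inverse = -27 mod 89 = 62
Check: 56 * 62 = 3472 ≡ 1 (mod 89)

56^(-1) ≡ 62 (mod 89)


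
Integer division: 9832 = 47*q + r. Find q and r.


9832 = 47 * 209 + 9
Check: 9823 + 9 = 9832

q = 209, r = 9


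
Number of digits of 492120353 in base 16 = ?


492120353 in base 16 = 1D552921
Number of digits = 8

8 digits (base 16)


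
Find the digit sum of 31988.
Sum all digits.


3 + 1 + 9 + 8 + 8 = 29


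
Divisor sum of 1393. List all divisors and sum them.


Divisors of 1393: 1, 7, 199, 1393
Sum = 1 + 7 + 199 + 1393 = 1600

σ(1393) = 1600


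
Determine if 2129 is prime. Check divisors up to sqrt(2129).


Check divisors up to sqrt(2129) = 46.1411
No divisors found.
2129 is prime.

Yes, 2129 is prime


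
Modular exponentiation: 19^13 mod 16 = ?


19^1 mod 16 = 3
19^2 mod 16 = 9
19^3 mod 16 = 11
19^4 mod 16 = 1
19^5 mod 16 = 3
19^6 mod 16 = 9
19^7 mod 16 = 11
19^8 mod 16 = 1
19^9 mod 16 = 3
19^10 mod 16 = 9
19^11 mod 16 = 11
19^12 mod 16 = 1
19^13 mod 16 = 3


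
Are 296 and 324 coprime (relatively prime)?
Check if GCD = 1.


Euclidean algorithm:
324 = 1 * 296 + 28
296 = 10 * 28 + 16
28 = 1 * 16 + 12
16 = 1 * 12 + 4
12 = 3 * 4 + 0
GCD(296, 324) = 4

No, not coprime (GCD = 4)


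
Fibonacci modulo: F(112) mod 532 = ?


F(k) mod 532 for k=1..112:
1, 1, 2, 3, 5, 8, 13, 21, 34, 55, 89, 144, 233, 377, 78, 455, 1, 456, 457, 381, 306, 155, 461, 84, 13, 97, 110, 207, 317, 524, 309, 301, 78, 379, 457, 304, 229, 1, 230, 231, 461, 160, 89, 249, 338, 55, 393, 448, 309, 225, 2, 227, 229, 456, 153, 77, 230, 307, 5, 312, 317, 97, 414, 511, 393, 372, 233, 73, 306, 379, 153, 0, 153, 153, 306, 459, 233, 160, 393, 21, 414, 435, 317, 220, 5, 225, 230, 455, 153, 76, 229, 305, 2, 307, 309, 84, 393, 477, 338, 283, 89, 372, 461, 301, 230, 531, 229, 228, 457, 153, 78, 231
F(112) mod 532 = 231


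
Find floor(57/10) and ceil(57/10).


57/10 = 5.7000
floor = 5
ceil = 6

floor = 5, ceil = 6


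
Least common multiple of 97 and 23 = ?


GCD(97, 23) = 1
LCM = 97*23/1 = 2231/1 = 2231

LCM = 2231


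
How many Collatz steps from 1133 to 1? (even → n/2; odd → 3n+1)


1133 → 3400 → 1700 → 850 → 425 → 1276 → 638 → 319 → 958 → 479 → 1438 → 719 → 2158 → 1079 → 3238 → 1619 → 4858 → 2429 → 7288 → 3644 → 1822 → 911 → 2734 → 1367 → 4102 → 2051 → 6154 → 3077 → 9232 → 4616 → 2308 → 1154 → 577 → 1732 → 866 → 433 → 1300 → 650 → 325 → 976 → 488 → 244 → 122 → 61 → 184 → 92 → 46 → 23 → 70 → 35 → 106 → 53 → 160 → 80 → 40 → 20 → 10 → 5 → 16 → 8 → 4 → 2 → 1
Total steps = 62

62 steps


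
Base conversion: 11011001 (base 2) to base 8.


11011001 (base 2) = 217 (decimal)
217 (decimal) = 331 (base 8)


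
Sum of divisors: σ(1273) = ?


Divisors of 1273: 1, 19, 67, 1273
Sum = 1 + 19 + 67 + 1273 = 1360

σ(1273) = 1360


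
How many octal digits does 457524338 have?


457524338 in base 8 = 3321242162
Number of digits = 10

10 digits (base 8)


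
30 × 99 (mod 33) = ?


30 × 99 = 2970
2970 mod 33 = 0


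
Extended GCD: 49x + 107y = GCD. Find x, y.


Tabular extended Euclidean (each row: r = 49*s + 107*t):
r=49, s=1, t=0
r=107, s=0, t=1
q=0: r=49, s=1, t=0   [49*(1) + 107*(0) = 49]
q=2: r=9, s=-2, t=1   [49*(-2) + 107*(1) = 9]
q=5: r=4, s=11, t=-5   [49*(11) + 107*(-5) = 4]
q=2: r=1, s=-24, t=11   [49*(-24) + 107*(11) = 1]
q=4: r=0, s=107, t=-49   [49*(107) + 107*(-49) = 0]
GCD = 1; from the row with r=1: x=-24, y=11
Check: 49*(-24) + 107*(11) = -1176 + 1177 = 1

GCD = 1, x = -24, y = 11


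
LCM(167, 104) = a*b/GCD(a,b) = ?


GCD(167, 104) = 1
LCM = 167*104/1 = 17368/1 = 17368

LCM = 17368


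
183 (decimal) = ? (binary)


183 (base 10) = 183 (decimal)
183 (decimal) = 10110111 (base 2)


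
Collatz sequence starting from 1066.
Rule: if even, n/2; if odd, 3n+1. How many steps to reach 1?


1066 → 533 → 1600 → 800 → 400 → 200 → 100 → 50 → 25 → 76 → 38 → 19 → 58 → 29 → 88 → 44 → 22 → 11 → 34 → 17 → 52 → 26 → 13 → 40 → 20 → 10 → 5 → 16 → 8 → 4 → 2 → 1
Total steps = 31

31 steps


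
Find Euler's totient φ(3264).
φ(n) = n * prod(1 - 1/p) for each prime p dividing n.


3264 = 2^6 × 3 × 17
Prime factors: 2, 3, 17
φ(3264) = 3264 × (1-1/2) × (1-1/3) × (1-1/17)
= 3264 × 1/2 × 2/3 × 16/17 = 1024

φ(3264) = 1024


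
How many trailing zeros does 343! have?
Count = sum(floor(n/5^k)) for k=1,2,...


floor(343/5) = 68
floor(343/25) = 13
floor(343/125) = 2
Total = 83

83 trailing zeros


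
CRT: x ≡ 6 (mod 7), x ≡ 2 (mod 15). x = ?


M = 7*15 = 105
M1 = M/7 = 15, M2 = M/15 = 7
M1^(-1) mod 7 = 1, M2^(-1) mod 15 = 13
x = 6*15*1 + 2*7*13 = 272
272 mod 105 = 62
Check: 62 mod 7 = 6 ✓, 62 mod 15 = 2 ✓

x ≡ 62 (mod 105)


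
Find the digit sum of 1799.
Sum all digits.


1 + 7 + 9 + 9 = 26


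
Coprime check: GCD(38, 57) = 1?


Euclidean algorithm:
57 = 1 * 38 + 19
38 = 2 * 19 + 0
GCD(38, 57) = 19

No, not coprime (GCD = 19)


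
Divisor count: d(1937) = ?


1937 = 13^1 × 149^1
d(1937) = (1+1) × (1+1) = 4

4 divisors


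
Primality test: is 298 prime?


298 / 2 = 149 (exact division)
298 is NOT prime.

No, 298 is not prime


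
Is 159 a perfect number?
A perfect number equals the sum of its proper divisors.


Proper divisors of 159: 1, 3, 53
Sum = 1 + 3 + 53 = 57

No, 159 is not perfect (57 ≠ 159)


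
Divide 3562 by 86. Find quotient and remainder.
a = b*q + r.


3562 = 86 * 41 + 36
Check: 3526 + 36 = 3562

q = 41, r = 36


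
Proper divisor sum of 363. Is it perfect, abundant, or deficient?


Proper divisors: 1, 3, 11, 33, 121
Sum = 1 + 3 + 11 + 33 + 121 = 169
169 < 363 → deficient

s(363) = 169 (deficient)


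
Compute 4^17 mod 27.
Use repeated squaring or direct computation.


4^1 mod 27 = 4
4^2 mod 27 = 16
4^3 mod 27 = 10
4^4 mod 27 = 13
4^5 mod 27 = 25
4^6 mod 27 = 19
4^7 mod 27 = 22
4^8 mod 27 = 7
4^9 mod 27 = 1
4^10 mod 27 = 4
4^11 mod 27 = 16
4^12 mod 27 = 10
4^13 mod 27 = 13
4^14 mod 27 = 25
4^15 mod 27 = 19
4^16 mod 27 = 22
4^17 mod 27 = 7


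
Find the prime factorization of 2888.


2888 / 2 = 1444
1444 / 2 = 722
722 / 2 = 361
361 / 19 = 19
19 / 19 = 1
2888 = 2^3 × 19^2


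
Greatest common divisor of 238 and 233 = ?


238 = 1 * 233 + 5
233 = 46 * 5 + 3
5 = 1 * 3 + 2
3 = 1 * 2 + 1
2 = 2 * 1 + 0
GCD = 1


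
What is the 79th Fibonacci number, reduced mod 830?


F(k) mod 830 for k=1..79:
1, 1, 2, 3, 5, 8, 13, 21, 34, 55, 89, 144, 233, 377, 610, 157, 767, 94, 31, 125, 156, 281, 437, 718, 325, 213, 538, 751, 459, 380, 9, 389, 398, 787, 355, 312, 667, 149, 816, 135, 121, 256, 377, 633, 180, 813, 163, 146, 309, 455, 764, 389, 323, 712, 205, 87, 292, 379, 671, 220, 61, 281, 342, 623, 135, 758, 63, 821, 54, 45, 99, 144, 243, 387, 630, 187, 817, 174, 161
F(79) mod 830 = 161


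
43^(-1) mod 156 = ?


Use the extended Euclidean algorithm on (156, 43); each row r = 156*s + 43*t:
r=156, s=1, t=0
r=43, s=0, t=1
q=3: r=27, s=1, t=-3   [156*(1) + 43*(-3) = 27]
q=1: r=16, s=-1, t=4   [156*(-1) + 43*(4) = 16]
q=1: r=11, s=2, t=-7   [156*(2) + 43*(-7) = 11]
q=1: r=5, s=-3, t=11   [156*(-3) + 43*(11) = 5]
q=2: r=1, s=8, t=-29   [156*(8) + 43*(-29) = 1]
q=5: r=0, s=-43, t=156   [156*(-43) + 43*(156) = 0]
GCD = 1 with t = -29, so 43*(-29) ≡ 1 (mod 156)
Inverse = -29 mod 156 = 127
Check: 43 * 127 = 5461 ≡ 1 (mod 156)

43^(-1) ≡ 127 (mod 156)


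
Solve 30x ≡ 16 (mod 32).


GCD(30, 32) = 2 divides 16
Divide: 15x ≡ 8 (mod 16)
x ≡ 8 (mod 16)


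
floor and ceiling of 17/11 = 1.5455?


17/11 = 1.5455
floor = 1
ceil = 2

floor = 1, ceil = 2


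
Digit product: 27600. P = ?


2 × 7 × 6 × 0 × 0 = 0


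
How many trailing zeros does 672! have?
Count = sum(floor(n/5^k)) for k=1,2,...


floor(672/5) = 134
floor(672/25) = 26
floor(672/125) = 5
floor(672/625) = 1
Total = 166

166 trailing zeros


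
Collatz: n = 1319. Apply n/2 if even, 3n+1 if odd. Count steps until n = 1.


1319 → 3958 → 1979 → 5938 → 2969 → 8908 → 4454 → 2227 → 6682 → 3341 → 10024 → 5012 → 2506 → 1253 → 3760 → 1880 → 940 → 470 → 235 → 706 → 353 → 1060 → 530 → 265 → 796 → 398 → 199 → 598 → 299 → 898 → 449 → 1348 → 674 → 337 → 1012 → 506 → 253 → 760 → 380 → 190 → 95 → 286 → 143 → 430 → 215 → 646 → 323 → 970 → 485 → 1456 → 728 → 364 → 182 → 91 → 274 → 137 → 412 → 206 → 103 → 310 → 155 → 466 → 233 → 700 → 350 → 175 → 526 → 263 → 790 → 395 → 1186 → 593 → 1780 → 890 → 445 → 1336 → 668 → 334 → 167 → 502 → 251 → 754 → 377 → 1132 → 566 → 283 → 850 → 425 → 1276 → 638 → 319 → 958 → 479 → 1438 → 719 → 2158 → 1079 → 3238 → 1619 → 4858 → 2429 → 7288 → 3644 → 1822 → 911 → 2734 → 1367 → 4102 → 2051 → 6154 → 3077 → 9232 → 4616 → 2308 → 1154 → 577 → 1732 → 866 → 433 → 1300 → 650 → 325 → 976 → 488 → 244 → 122 → 61 → 184 → 92 → 46 → 23 → 70 → 35 → 106 → 53 → 160 → 80 → 40 → 20 → 10 → 5 → 16 → 8 → 4 → 2 → 1
Total steps = 145

145 steps


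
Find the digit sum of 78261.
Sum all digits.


7 + 8 + 2 + 6 + 1 = 24


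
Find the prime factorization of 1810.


1810 / 2 = 905
905 / 5 = 181
181 / 181 = 1
1810 = 2 × 5 × 181


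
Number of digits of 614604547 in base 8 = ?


614604547 in base 8 = 4450417403
Number of digits = 10

10 digits (base 8)


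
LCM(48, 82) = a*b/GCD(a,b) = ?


GCD(48, 82) = 2
LCM = 48*82/2 = 3936/2 = 1968

LCM = 1968


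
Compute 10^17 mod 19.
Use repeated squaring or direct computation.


10^1 mod 19 = 10
10^2 mod 19 = 5
10^3 mod 19 = 12
10^4 mod 19 = 6
10^5 mod 19 = 3
10^6 mod 19 = 11
10^7 mod 19 = 15
10^8 mod 19 = 17
10^9 mod 19 = 18
10^10 mod 19 = 9
10^11 mod 19 = 14
10^12 mod 19 = 7
10^13 mod 19 = 13
10^14 mod 19 = 16
10^15 mod 19 = 8
10^16 mod 19 = 4
10^17 mod 19 = 2


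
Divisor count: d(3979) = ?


3979 = 23^1 × 173^1
d(3979) = (1+1) × (1+1) = 4

4 divisors


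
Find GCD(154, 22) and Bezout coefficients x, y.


Tabular extended Euclidean (each row: r = 154*s + 22*t):
r=154, s=1, t=0
r=22, s=0, t=1
q=7: r=0, s=1, t=-7   [154*(1) + 22*(-7) = 0]
GCD = 22; from the row with r=22: x=0, y=1
Check: 154*(0) + 22*(1) = 0 + 22 = 22

GCD = 22, x = 0, y = 1


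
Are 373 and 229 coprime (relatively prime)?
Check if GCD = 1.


Euclidean algorithm:
373 = 1 * 229 + 144
229 = 1 * 144 + 85
144 = 1 * 85 + 59
85 = 1 * 59 + 26
59 = 2 * 26 + 7
26 = 3 * 7 + 5
7 = 1 * 5 + 2
5 = 2 * 2 + 1
2 = 2 * 1 + 0
GCD(373, 229) = 1

Yes, coprime (GCD = 1)


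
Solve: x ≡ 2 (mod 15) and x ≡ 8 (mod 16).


M = 15*16 = 240
M1 = M/15 = 16, M2 = M/16 = 15
M1^(-1) mod 15 = 1, M2^(-1) mod 16 = 15
x = 2*16*1 + 8*15*15 = 1832
1832 mod 240 = 152
Check: 152 mod 15 = 2 ✓, 152 mod 16 = 8 ✓

x ≡ 152 (mod 240)


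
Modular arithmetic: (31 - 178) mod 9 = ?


31 - 178 = -147
-147 mod 9 = 6


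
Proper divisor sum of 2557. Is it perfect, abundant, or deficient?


Proper divisors: 1
Sum = 1 = 1
1 < 2557 → deficient

s(2557) = 1 (deficient)


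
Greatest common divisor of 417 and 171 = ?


417 = 2 * 171 + 75
171 = 2 * 75 + 21
75 = 3 * 21 + 12
21 = 1 * 12 + 9
12 = 1 * 9 + 3
9 = 3 * 3 + 0
GCD = 3


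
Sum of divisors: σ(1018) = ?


Divisors of 1018: 1, 2, 509, 1018
Sum = 1 + 2 + 509 + 1018 = 1530

σ(1018) = 1530


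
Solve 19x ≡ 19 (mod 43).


GCD(19, 43) = 1, unique solution
a^(-1) mod 43 = 34
x = 34 * 19 mod 43 = 1

x ≡ 1 (mod 43)


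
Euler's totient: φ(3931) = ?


3931 = 3931
Prime factors: 3931
φ(3931) = 3931 × (1-1/3931)
= 3931 × 3930/3931 = 3930

φ(3931) = 3930


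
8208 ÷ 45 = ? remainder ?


8208 = 45 * 182 + 18
Check: 8190 + 18 = 8208

q = 182, r = 18


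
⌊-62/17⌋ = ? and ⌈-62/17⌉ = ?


-62/17 = -3.6471
floor = -4
ceil = -3

floor = -4, ceil = -3


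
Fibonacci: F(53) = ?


Sequence: 1, 1, 2, 3, 5, 8, 13, 21, 34, 55, 89, 144, 233, 377, 610, 987, 1597, 2584, 4181, 6765, 10946, 17711, 28657, 46368, 75025, 121393, 196418, 317811, 514229, 832040, 1346269, 2178309, 3524578, 5702887, 9227465, 14930352, 24157817, 39088169, 63245986, 102334155, 165580141, 267914296, 433494437, 701408733, 1134903170, 1836311903, 2971215073, 4807526976, 7778742049, 12586269025, 20365011074, 32951280099, 53316291173
F(53) = 53316291173


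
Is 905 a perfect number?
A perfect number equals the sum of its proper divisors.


Proper divisors of 905: 1, 5, 181
Sum = 1 + 5 + 181 = 187

No, 905 is not perfect (187 ≠ 905)


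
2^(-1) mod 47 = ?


Use the extended Euclidean algorithm on (47, 2); each row r = 47*s + 2*t:
r=47, s=1, t=0
r=2, s=0, t=1
q=23: r=1, s=1, t=-23   [47*(1) + 2*(-23) = 1]
q=2: r=0, s=-2, t=47   [47*(-2) + 2*(47) = 0]
GCD = 1 with t = -23, so 2*(-23) ≡ 1 (mod 47)
Inverse = -23 mod 47 = 24
Check: 2 * 24 = 48 ≡ 1 (mod 47)

2^(-1) ≡ 24 (mod 47)


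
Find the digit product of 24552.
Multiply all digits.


2 × 4 × 5 × 5 × 2 = 400


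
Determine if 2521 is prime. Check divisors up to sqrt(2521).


Check divisors up to sqrt(2521) = 50.2096
No divisors found.
2521 is prime.

Yes, 2521 is prime


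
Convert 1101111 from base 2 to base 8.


1101111 (base 2) = 111 (decimal)
111 (decimal) = 157 (base 8)


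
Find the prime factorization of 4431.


4431 / 3 = 1477
1477 / 7 = 211
211 / 211 = 1
4431 = 3 × 7 × 211


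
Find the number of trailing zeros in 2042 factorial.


floor(2042/5) = 408
floor(2042/25) = 81
floor(2042/125) = 16
floor(2042/625) = 3
Total = 508

508 trailing zeros


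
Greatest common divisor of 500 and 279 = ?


500 = 1 * 279 + 221
279 = 1 * 221 + 58
221 = 3 * 58 + 47
58 = 1 * 47 + 11
47 = 4 * 11 + 3
11 = 3 * 3 + 2
3 = 1 * 2 + 1
2 = 2 * 1 + 0
GCD = 1


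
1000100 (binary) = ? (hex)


1000100 (base 2) = 68 (decimal)
68 (decimal) = 44 (base 16)


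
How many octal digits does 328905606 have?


328905606 in base 8 = 2346531606
Number of digits = 10

10 digits (base 8)


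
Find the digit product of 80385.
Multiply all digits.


8 × 0 × 3 × 8 × 5 = 0


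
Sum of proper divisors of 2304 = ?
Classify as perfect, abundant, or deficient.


Proper divisors: 1, 2, 3, 4, 6, 8, 9, 12, 16, 18, 24, 32, 36, 48, 64, 72, 96, 128, 144, 192, 256, 288, 384, 576, 768, 1152
Sum = 1 + 2 + 3 + 4 + 6 + 8 + 9 + 12 + 16 + 18 + 24 + 32 + 36 + 48 + 64 + 72 + 96 + 128 + 144 + 192 + 256 + 288 + 384 + 576 + 768 + 1152 = 4339
4339 > 2304 → abundant

s(2304) = 4339 (abundant)


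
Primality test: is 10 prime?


10 / 2 = 5 (exact division)
10 is NOT prime.

No, 10 is not prime


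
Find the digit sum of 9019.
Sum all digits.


9 + 0 + 1 + 9 = 19


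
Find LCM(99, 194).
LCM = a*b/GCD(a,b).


GCD(99, 194) = 1
LCM = 99*194/1 = 19206/1 = 19206

LCM = 19206


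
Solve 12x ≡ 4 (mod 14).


GCD(12, 14) = 2 divides 4
Divide: 6x ≡ 2 (mod 7)
x ≡ 5 (mod 7)


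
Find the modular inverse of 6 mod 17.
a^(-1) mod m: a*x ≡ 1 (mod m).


Use the extended Euclidean algorithm on (17, 6); each row r = 17*s + 6*t:
r=17, s=1, t=0
r=6, s=0, t=1
q=2: r=5, s=1, t=-2   [17*(1) + 6*(-2) = 5]
q=1: r=1, s=-1, t=3   [17*(-1) + 6*(3) = 1]
q=5: r=0, s=6, t=-17   [17*(6) + 6*(-17) = 0]
GCD = 1 with t = 3, so 6*(3) ≡ 1 (mod 17)
Inverse = 3 mod 17 = 3
Check: 6 * 3 = 18 ≡ 1 (mod 17)

6^(-1) ≡ 3 (mod 17)


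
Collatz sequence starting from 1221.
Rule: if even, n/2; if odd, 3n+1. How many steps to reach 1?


1221 → 3664 → 1832 → 916 → 458 → 229 → 688 → 344 → 172 → 86 → 43 → 130 → 65 → 196 → 98 → 49 → 148 → 74 → 37 → 112 → 56 → 28 → 14 → 7 → 22 → 11 → 34 → 17 → 52 → 26 → 13 → 40 → 20 → 10 → 5 → 16 → 8 → 4 → 2 → 1
Total steps = 39

39 steps


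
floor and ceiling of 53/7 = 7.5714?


53/7 = 7.5714
floor = 7
ceil = 8

floor = 7, ceil = 8


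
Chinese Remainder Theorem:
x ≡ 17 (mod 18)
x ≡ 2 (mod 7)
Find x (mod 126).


M = 18*7 = 126
M1 = M/18 = 7, M2 = M/7 = 18
M1^(-1) mod 18 = 13, M2^(-1) mod 7 = 2
x = 17*7*13 + 2*18*2 = 1619
1619 mod 126 = 107
Check: 107 mod 18 = 17 ✓, 107 mod 7 = 2 ✓

x ≡ 107 (mod 126)


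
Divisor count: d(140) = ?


140 = 2^2 × 5^1 × 7^1
d(140) = (2+1) × (1+1) × (1+1) = 12

12 divisors


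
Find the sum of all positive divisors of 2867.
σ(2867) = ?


Divisors of 2867: 1, 47, 61, 2867
Sum = 1 + 47 + 61 + 2867 = 2976

σ(2867) = 2976


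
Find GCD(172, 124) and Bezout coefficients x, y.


Tabular extended Euclidean (each row: r = 172*s + 124*t):
r=172, s=1, t=0
r=124, s=0, t=1
q=1: r=48, s=1, t=-1   [172*(1) + 124*(-1) = 48]
q=2: r=28, s=-2, t=3   [172*(-2) + 124*(3) = 28]
q=1: r=20, s=3, t=-4   [172*(3) + 124*(-4) = 20]
q=1: r=8, s=-5, t=7   [172*(-5) + 124*(7) = 8]
q=2: r=4, s=13, t=-18   [172*(13) + 124*(-18) = 4]
q=2: r=0, s=-31, t=43   [172*(-31) + 124*(43) = 0]
GCD = 4; from the row with r=4: x=13, y=-18
Check: 172*(13) + 124*(-18) = 2236 - 2232 = 4

GCD = 4, x = 13, y = -18


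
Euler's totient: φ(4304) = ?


4304 = 2^4 × 269
Prime factors: 2, 269
φ(4304) = 4304 × (1-1/2) × (1-1/269)
= 4304 × 1/2 × 268/269 = 2144

φ(4304) = 2144


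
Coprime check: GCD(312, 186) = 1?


Euclidean algorithm:
312 = 1 * 186 + 126
186 = 1 * 126 + 60
126 = 2 * 60 + 6
60 = 10 * 6 + 0
GCD(312, 186) = 6

No, not coprime (GCD = 6)


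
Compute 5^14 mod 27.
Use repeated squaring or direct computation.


5^1 mod 27 = 5
5^2 mod 27 = 25
5^3 mod 27 = 17
5^4 mod 27 = 4
5^5 mod 27 = 20
5^6 mod 27 = 19
5^7 mod 27 = 14
5^8 mod 27 = 16
5^9 mod 27 = 26
5^10 mod 27 = 22
5^11 mod 27 = 2
5^12 mod 27 = 10
5^13 mod 27 = 23
5^14 mod 27 = 7


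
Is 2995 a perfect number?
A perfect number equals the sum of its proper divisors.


Proper divisors of 2995: 1, 5, 599
Sum = 1 + 5 + 599 = 605

No, 2995 is not perfect (605 ≠ 2995)


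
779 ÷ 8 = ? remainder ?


779 = 8 * 97 + 3
Check: 776 + 3 = 779

q = 97, r = 3


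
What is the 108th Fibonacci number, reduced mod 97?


F(k) mod 97 for k=1..108:
1, 1, 2, 3, 5, 8, 13, 21, 34, 55, 89, 47, 39, 86, 28, 17, 45, 62, 10, 72, 82, 57, 42, 2, 44, 46, 90, 39, 32, 71, 6, 77, 83, 63, 49, 15, 64, 79, 46, 28, 74, 5, 79, 84, 66, 53, 22, 75, 0, 75, 75, 53, 31, 84, 18, 5, 23, 28, 51, 79, 33, 15, 48, 63, 14, 77, 91, 71, 65, 39, 7, 46, 53, 2, 55, 57, 15, 72, 87, 62, 52, 17, 69, 86, 58, 47, 8, 55, 63, 21, 84, 8, 92, 3, 95, 1, 96, 0, 96, 96, 95, 94, 92, 89, 84, 76, 63, 42
F(108) mod 97 = 42


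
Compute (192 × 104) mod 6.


192 × 104 = 19968
19968 mod 6 = 0


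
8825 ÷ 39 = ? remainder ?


8825 = 39 * 226 + 11
Check: 8814 + 11 = 8825

q = 226, r = 11


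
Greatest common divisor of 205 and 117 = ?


205 = 1 * 117 + 88
117 = 1 * 88 + 29
88 = 3 * 29 + 1
29 = 29 * 1 + 0
GCD = 1


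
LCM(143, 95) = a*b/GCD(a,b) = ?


GCD(143, 95) = 1
LCM = 143*95/1 = 13585/1 = 13585

LCM = 13585


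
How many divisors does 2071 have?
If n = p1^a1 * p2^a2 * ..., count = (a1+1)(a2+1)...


2071 = 19^1 × 109^1
d(2071) = (1+1) × (1+1) = 4

4 divisors


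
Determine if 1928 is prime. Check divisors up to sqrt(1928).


1928 / 2 = 964 (exact division)
1928 is NOT prime.

No, 1928 is not prime


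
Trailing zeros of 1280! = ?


floor(1280/5) = 256
floor(1280/25) = 51
floor(1280/125) = 10
floor(1280/625) = 2
Total = 319

319 trailing zeros


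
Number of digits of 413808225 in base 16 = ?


413808225 in base 16 = 18AA3661
Number of digits = 8

8 digits (base 16)


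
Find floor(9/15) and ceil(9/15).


9/15 = 0.6000
floor = 0
ceil = 1

floor = 0, ceil = 1


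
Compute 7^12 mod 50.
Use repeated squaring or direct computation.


7^1 mod 50 = 7
7^2 mod 50 = 49
7^3 mod 50 = 43
7^4 mod 50 = 1
7^5 mod 50 = 7
7^6 mod 50 = 49
7^7 mod 50 = 43
7^8 mod 50 = 1
7^9 mod 50 = 7
7^10 mod 50 = 49
7^11 mod 50 = 43
7^12 mod 50 = 1


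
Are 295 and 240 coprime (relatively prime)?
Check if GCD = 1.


Euclidean algorithm:
295 = 1 * 240 + 55
240 = 4 * 55 + 20
55 = 2 * 20 + 15
20 = 1 * 15 + 5
15 = 3 * 5 + 0
GCD(295, 240) = 5

No, not coprime (GCD = 5)


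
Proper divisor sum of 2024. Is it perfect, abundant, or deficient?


Proper divisors: 1, 2, 4, 8, 11, 22, 23, 44, 46, 88, 92, 184, 253, 506, 1012
Sum = 1 + 2 + 4 + 8 + 11 + 22 + 23 + 44 + 46 + 88 + 92 + 184 + 253 + 506 + 1012 = 2296
2296 > 2024 → abundant

s(2024) = 2296 (abundant)


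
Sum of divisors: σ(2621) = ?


Divisors of 2621: 1, 2621
Sum = 1 + 2621 = 2622

σ(2621) = 2622


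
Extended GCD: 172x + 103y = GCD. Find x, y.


Tabular extended Euclidean (each row: r = 172*s + 103*t):
r=172, s=1, t=0
r=103, s=0, t=1
q=1: r=69, s=1, t=-1   [172*(1) + 103*(-1) = 69]
q=1: r=34, s=-1, t=2   [172*(-1) + 103*(2) = 34]
q=2: r=1, s=3, t=-5   [172*(3) + 103*(-5) = 1]
q=34: r=0, s=-103, t=172   [172*(-103) + 103*(172) = 0]
GCD = 1; from the row with r=1: x=3, y=-5
Check: 172*(3) + 103*(-5) = 516 - 515 = 1

GCD = 1, x = 3, y = -5


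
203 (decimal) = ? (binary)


203 (base 10) = 203 (decimal)
203 (decimal) = 11001011 (base 2)


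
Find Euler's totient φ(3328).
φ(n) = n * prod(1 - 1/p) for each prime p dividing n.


3328 = 2^8 × 13
Prime factors: 2, 13
φ(3328) = 3328 × (1-1/2) × (1-1/13)
= 3328 × 1/2 × 12/13 = 1536

φ(3328) = 1536
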